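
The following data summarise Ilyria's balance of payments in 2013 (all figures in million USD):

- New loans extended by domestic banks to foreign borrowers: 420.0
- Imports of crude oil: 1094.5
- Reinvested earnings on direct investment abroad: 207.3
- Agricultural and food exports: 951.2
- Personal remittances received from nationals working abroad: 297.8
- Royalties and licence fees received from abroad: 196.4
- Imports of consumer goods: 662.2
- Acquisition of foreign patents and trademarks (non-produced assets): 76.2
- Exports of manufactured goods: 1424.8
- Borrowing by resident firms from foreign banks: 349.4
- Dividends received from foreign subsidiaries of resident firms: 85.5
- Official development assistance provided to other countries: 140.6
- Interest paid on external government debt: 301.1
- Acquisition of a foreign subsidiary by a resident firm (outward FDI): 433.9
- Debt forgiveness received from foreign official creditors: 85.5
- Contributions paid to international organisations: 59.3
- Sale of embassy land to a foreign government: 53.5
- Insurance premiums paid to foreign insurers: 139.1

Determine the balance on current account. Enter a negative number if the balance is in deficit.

766.2

Goods: 951.2 - 662.2 + 1424.8 - 1094.5 = 619.3
Services: -139.1 + 196.4 = 57.3
Primary income: 85.5 - 301.1 + 207.3 = -8.3
Secondary income: 297.8 - 59.3 - 140.6 = 97.9
Current account = 619.3 + 57.3 + (-8.3) + 97.9 = 766.2
(Excluded from the current account — financial account: new loans extended by domestic banks to foreign borrowers 420.0, borrowing by resident firms from foreign banks 349.4, acquisition of a foreign subsidiary by a resident firm (outward FDI) 433.9; capital account: acquisition of foreign patents and trademarks (non-produced assets) 76.2, debt forgiveness received from foreign official creditors 85.5, sale of embassy land to a foreign government 53.5.)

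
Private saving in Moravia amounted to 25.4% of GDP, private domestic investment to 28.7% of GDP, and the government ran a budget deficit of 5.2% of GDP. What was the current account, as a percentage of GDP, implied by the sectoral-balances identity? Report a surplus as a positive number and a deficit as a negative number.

-8.5

By the sectoral-balances identity, CA = (S_private - I) + (T - G).
Private balance = 25.4 - 28.7 = -3.3
Government balance (T - G) = -5.2
CA = -3.3 + (-5.2) = -8.5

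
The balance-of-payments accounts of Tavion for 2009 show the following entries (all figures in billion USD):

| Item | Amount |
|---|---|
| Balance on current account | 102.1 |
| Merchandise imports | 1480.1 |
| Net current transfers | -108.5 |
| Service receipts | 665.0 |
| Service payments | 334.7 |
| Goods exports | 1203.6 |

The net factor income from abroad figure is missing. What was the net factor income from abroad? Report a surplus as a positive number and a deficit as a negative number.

Current account = goods balance + services balance + net primary income + net secondary income
Sum of the known components = -54.7
Net factor income from abroad = CA - (known components) = 102.1 - (-54.7) = 156.8

156.8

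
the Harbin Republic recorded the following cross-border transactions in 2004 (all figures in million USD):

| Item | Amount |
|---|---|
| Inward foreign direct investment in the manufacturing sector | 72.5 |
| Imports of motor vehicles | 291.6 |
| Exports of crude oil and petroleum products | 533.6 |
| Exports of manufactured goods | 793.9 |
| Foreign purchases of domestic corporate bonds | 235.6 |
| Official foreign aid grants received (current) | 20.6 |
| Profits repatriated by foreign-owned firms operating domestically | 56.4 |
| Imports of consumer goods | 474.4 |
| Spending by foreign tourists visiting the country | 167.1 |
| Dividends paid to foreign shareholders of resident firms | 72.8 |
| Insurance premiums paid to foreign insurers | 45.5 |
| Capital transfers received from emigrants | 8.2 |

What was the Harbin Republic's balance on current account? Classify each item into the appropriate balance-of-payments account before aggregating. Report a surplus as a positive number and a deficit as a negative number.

Goods: 793.9 + 533.6 - 474.4 - 291.6 = 561.5
Services: -45.5 + 167.1 = 121.6
Primary income: -72.8 - 56.4 = -129.2
Secondary income: 20.6
Current account = 561.5 + 121.6 + (-129.2) + 20.6 = 574.5
(Excluded from the current account — financial account: inward foreign direct investment in the manufacturing sector 72.5, foreign purchases of domestic corporate bonds 235.6; capital account: capital transfers received from emigrants 8.2.)

574.5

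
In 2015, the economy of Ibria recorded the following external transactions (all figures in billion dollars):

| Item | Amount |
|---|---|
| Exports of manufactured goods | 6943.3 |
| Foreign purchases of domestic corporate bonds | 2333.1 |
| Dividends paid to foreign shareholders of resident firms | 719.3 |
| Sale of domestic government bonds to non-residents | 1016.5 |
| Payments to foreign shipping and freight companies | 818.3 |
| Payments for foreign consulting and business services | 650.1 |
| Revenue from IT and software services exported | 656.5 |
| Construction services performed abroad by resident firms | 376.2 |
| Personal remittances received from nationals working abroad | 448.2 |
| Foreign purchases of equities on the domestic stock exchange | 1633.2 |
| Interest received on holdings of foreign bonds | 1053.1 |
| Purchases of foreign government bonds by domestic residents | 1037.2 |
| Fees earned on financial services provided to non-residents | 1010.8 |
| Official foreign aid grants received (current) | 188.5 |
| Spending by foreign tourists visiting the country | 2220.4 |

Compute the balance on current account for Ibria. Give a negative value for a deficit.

Goods: 6943.3
Services: -650.1 + 2220.4 + 656.5 + 1010.8 + 376.2 - 818.3 = 2795.5
Primary income: -719.3 + 1053.1 = 333.8
Secondary income: 188.5 + 448.2 = 636.7
Current account = 6943.3 + 2795.5 + 333.8 + 636.7 = 10709.3
(Excluded from the current account — financial account: foreign purchases of domestic corporate bonds 2333.1, sale of domestic government bonds to non-residents 1016.5, foreign purchases of equities on the domestic stock exchange 1633.2, purchases of foreign government bonds by domestic residents 1037.2.)

10709.3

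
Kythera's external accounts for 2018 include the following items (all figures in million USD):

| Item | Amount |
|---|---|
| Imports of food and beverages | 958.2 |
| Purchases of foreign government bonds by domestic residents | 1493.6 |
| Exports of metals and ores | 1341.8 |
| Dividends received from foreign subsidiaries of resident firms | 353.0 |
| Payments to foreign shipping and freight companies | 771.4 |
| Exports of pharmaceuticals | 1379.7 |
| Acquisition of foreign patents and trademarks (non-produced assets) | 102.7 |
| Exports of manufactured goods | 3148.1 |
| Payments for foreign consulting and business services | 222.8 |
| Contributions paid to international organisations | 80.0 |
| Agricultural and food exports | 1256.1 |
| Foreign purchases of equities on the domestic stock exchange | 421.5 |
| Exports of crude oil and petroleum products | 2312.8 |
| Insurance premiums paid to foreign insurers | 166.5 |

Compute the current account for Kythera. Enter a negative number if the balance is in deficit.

Goods: 1341.8 - 958.2 + 1379.7 + 1256.1 + 2312.8 + 3148.1 = 8480.3
Services: -771.4 - 222.8 - 166.5 = -1160.7
Primary income: 353.0
Secondary income: -80.0
Current account = 8480.3 + (-1160.7) + 353.0 + (-80.0) = 7592.6
(Excluded from the current account — financial account: purchases of foreign government bonds by domestic residents 1493.6, foreign purchases of equities on the domestic stock exchange 421.5; capital account: acquisition of foreign patents and trademarks (non-produced assets) 102.7.)

7592.6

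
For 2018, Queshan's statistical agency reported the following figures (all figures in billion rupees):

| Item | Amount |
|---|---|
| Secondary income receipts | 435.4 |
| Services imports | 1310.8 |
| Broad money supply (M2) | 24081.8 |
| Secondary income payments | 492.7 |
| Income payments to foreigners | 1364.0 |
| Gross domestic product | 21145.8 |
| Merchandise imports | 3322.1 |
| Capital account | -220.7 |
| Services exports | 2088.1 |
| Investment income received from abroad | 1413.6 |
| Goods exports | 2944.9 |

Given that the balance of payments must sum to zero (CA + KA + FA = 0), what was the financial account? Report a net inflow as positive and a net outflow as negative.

Goods balance = 2944.9 - 3322.1 = -377.2
Services balance = 2088.1 - 1310.8 = 777.3
Trade balance (goods + services) = -377.2 + 777.3 = 400.1
Net primary income = 1413.6 - 1364.0 = 49.6
Net secondary income = 435.4 - 492.7 = -57.3
Current account = 400.1 + 49.6 + (-57.3) = 392.4
Financial account = -(392.4 + (-220.7)) = -171.7

-171.7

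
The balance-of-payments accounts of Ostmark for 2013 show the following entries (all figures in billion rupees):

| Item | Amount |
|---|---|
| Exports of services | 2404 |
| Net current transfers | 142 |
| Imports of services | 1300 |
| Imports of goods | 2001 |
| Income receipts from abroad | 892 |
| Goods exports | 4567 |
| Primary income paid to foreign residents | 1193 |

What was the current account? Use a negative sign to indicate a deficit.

3511

Goods balance = 4567 - 2001 = 2566
Services balance = 2404 - 1300 = 1104
Trade balance (goods + services) = 2566 + 1104 = 3670
Net primary income = 892 - 1193 = -301
Net secondary income = 142
Current account = 3670 + (-301) + 142 = 3511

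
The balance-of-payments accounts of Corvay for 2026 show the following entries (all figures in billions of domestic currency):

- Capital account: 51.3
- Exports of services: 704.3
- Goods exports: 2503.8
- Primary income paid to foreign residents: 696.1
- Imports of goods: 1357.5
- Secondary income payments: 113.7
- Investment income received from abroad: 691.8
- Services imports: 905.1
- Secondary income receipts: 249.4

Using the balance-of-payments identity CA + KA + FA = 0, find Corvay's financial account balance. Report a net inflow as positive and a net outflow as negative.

-1128.2

Goods balance = 2503.8 - 1357.5 = 1146.3
Services balance = 704.3 - 905.1 = -200.8
Trade balance (goods + services) = 1146.3 + (-200.8) = 945.5
Net primary income = 691.8 - 696.1 = -4.3
Net secondary income = 249.4 - 113.7 = 135.7
Current account = 945.5 + (-4.3) + 135.7 = 1076.9
Financial account = -(1076.9 + 51.3) = -1128.2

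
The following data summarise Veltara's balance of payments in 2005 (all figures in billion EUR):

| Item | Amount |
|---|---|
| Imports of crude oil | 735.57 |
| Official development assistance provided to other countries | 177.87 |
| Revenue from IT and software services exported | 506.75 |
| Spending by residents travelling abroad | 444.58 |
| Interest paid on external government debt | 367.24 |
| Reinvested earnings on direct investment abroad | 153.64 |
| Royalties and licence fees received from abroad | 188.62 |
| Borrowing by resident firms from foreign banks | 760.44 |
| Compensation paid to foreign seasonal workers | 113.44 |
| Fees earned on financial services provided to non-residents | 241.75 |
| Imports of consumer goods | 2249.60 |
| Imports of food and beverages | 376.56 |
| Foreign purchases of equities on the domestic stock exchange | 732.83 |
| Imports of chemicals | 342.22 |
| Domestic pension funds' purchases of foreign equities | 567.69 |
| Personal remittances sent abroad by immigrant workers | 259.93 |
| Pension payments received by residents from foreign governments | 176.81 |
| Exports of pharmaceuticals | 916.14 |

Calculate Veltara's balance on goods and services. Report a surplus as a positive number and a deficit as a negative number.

-2295.27

Goods: -342.22 + 916.14 - 376.56 - 2249.60 - 735.57 = -2787.81
Services: 188.62 + 241.75 + 506.75 - 444.58 = 492.54
Trade balance = -2787.81 + 492.54 = -2295.27
(Excluded from the trade balance — secondary income: official development assistance provided to other countries 177.87, personal remittances sent abroad by immigrant workers 259.93, pension payments received by residents from foreign governments 176.81; primary income: interest paid on external government debt 367.24, reinvested earnings on direct investment abroad 153.64, compensation paid to foreign seasonal workers 113.44; financial account: borrowing by resident firms from foreign banks 760.44, foreign purchases of equities on the domestic stock exchange 732.83, domestic pension funds' purchases of foreign equities 567.69.)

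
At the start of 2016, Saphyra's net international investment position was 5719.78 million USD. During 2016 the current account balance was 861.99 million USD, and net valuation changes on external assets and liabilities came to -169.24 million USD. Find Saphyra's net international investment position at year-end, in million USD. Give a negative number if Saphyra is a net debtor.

6412.53

Change in NIIP = current account + net valuation change = 861.99 + (-169.24) = 692.75
End-of-year NIIP = 5719.78 + 692.75 = 6412.53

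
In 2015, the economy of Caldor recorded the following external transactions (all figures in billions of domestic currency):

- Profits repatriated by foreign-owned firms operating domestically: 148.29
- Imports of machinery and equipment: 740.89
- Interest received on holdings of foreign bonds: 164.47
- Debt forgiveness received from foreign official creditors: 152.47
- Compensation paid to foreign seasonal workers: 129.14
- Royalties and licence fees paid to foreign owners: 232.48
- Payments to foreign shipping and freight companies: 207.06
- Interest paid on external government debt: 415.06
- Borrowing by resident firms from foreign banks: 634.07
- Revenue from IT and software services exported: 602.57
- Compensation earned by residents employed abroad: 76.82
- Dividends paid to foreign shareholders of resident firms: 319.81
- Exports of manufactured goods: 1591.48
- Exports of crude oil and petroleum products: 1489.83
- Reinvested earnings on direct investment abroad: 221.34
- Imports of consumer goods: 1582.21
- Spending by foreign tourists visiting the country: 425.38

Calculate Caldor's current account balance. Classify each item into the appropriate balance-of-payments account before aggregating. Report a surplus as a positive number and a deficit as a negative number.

796.95

Goods: 1489.83 - 740.89 - 1582.21 + 1591.48 = 758.21
Services: 602.57 - 232.48 - 207.06 + 425.38 = 588.41
Primary income: -129.14 - 148.29 + 164.47 - 319.81 - 415.06 + 221.34 + 76.82 = -549.67
Current account = 758.21 + 588.41 + (-549.67) = 796.95
(Excluded from the current account — capital account: debt forgiveness received from foreign official creditors 152.47; financial account: borrowing by resident firms from foreign banks 634.07.)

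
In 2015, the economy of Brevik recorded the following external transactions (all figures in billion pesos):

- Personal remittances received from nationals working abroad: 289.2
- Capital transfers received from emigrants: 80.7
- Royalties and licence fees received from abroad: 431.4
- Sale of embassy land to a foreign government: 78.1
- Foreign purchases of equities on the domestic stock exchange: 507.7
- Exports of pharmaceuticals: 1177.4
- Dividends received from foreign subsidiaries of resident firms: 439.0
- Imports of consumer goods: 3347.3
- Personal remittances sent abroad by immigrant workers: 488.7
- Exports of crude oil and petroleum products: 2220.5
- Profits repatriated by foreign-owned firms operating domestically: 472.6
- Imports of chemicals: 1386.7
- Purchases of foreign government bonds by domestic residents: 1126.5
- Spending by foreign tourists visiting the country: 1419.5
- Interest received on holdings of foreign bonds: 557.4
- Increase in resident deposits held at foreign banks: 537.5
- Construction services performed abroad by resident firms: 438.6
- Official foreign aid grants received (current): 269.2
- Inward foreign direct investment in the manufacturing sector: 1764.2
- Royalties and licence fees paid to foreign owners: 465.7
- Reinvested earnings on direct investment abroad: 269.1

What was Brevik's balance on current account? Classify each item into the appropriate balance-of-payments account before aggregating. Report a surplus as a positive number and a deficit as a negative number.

1350.3

Goods: 1177.4 - 3347.3 - 1386.7 + 2220.5 = -1336.1
Services: 431.4 + 1419.5 - 465.7 + 438.6 = 1823.8
Primary income: 439.0 + 269.1 + 557.4 - 472.6 = 792.9
Secondary income: 269.2 + 289.2 - 488.7 = 69.7
Current account = (-1336.1) + 1823.8 + 792.9 + 69.7 = 1350.3
(Excluded from the current account — capital account: capital transfers received from emigrants 80.7, sale of embassy land to a foreign government 78.1; financial account: foreign purchases of equities on the domestic stock exchange 507.7, purchases of foreign government bonds by domestic residents 1126.5, increase in resident deposits held at foreign banks 537.5, inward foreign direct investment in the manufacturing sector 1764.2.)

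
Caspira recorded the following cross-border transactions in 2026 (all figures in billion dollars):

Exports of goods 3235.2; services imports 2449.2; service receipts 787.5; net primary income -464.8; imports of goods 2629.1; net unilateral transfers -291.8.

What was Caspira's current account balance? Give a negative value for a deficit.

-1812.2

Goods balance = 3235.2 - 2629.1 = 606.1
Services balance = 787.5 - 2449.2 = -1661.7
Trade balance (goods + services) = 606.1 + (-1661.7) = -1055.6
Net primary income = -464.8
Net secondary income = -291.8
Current account = -1055.6 + (-464.8) + (-291.8) = -1812.2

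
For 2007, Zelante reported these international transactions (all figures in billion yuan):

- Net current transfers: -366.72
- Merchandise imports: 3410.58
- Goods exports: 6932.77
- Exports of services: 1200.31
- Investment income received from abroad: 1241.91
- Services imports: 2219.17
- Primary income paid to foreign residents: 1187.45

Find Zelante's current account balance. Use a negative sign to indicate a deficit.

Goods balance = 6932.77 - 3410.58 = 3522.19
Services balance = 1200.31 - 2219.17 = -1018.86
Trade balance (goods + services) = 3522.19 + (-1018.86) = 2503.33
Net primary income = 1241.91 - 1187.45 = 54.46
Net secondary income = -366.72
Current account = 2503.33 + 54.46 + (-366.72) = 2191.07

2191.07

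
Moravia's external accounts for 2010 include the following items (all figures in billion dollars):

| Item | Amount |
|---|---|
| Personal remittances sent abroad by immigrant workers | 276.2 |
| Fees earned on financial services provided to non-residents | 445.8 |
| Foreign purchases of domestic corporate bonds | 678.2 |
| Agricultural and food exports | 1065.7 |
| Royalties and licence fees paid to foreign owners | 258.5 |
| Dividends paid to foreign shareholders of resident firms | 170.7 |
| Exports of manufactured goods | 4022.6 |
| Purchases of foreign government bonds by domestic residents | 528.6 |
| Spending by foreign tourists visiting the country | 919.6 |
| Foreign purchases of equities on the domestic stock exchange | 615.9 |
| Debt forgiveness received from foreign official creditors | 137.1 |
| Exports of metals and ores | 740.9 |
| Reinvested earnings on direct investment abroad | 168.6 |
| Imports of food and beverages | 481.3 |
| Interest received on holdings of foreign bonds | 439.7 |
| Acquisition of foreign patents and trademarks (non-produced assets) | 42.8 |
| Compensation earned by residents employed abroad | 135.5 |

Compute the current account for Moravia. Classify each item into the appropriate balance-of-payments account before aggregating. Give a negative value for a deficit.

Goods: 740.9 + 1065.7 - 481.3 + 4022.6 = 5347.9
Services: 445.8 - 258.5 + 919.6 = 1106.9
Primary income: 439.7 + 168.6 - 170.7 + 135.5 = 573.1
Secondary income: -276.2
Current account = 5347.9 + 1106.9 + 573.1 + (-276.2) = 6751.7
(Excluded from the current account — financial account: foreign purchases of domestic corporate bonds 678.2, purchases of foreign government bonds by domestic residents 528.6, foreign purchases of equities on the domestic stock exchange 615.9; capital account: debt forgiveness received from foreign official creditors 137.1, acquisition of foreign patents and trademarks (non-produced assets) 42.8.)

6751.7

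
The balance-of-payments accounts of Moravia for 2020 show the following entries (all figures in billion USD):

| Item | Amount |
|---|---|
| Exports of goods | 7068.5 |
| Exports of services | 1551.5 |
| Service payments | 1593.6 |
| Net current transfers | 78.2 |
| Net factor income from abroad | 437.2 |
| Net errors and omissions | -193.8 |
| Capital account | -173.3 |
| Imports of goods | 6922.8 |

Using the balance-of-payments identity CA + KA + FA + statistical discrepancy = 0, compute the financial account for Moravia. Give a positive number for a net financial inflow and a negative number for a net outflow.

-251.9

Goods balance = 7068.5 - 6922.8 = 145.7
Services balance = 1551.5 - 1593.6 = -42.1
Trade balance (goods + services) = 145.7 + (-42.1) = 103.6
Net primary income = 437.2
Net secondary income = 78.2
Current account = 103.6 + 437.2 + 78.2 = 619.0
Financial account = -(619.0 + (-173.3) + (-193.8)) = -251.9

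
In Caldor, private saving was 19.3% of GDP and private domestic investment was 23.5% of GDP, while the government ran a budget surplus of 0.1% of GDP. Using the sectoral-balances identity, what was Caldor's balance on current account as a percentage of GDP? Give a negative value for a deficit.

-4.1

By the sectoral-balances identity, CA = (S_private - I) + (T - G).
Private balance = 19.3 - 23.5 = -4.2
Government balance (T - G) = 0.1
CA = -4.2 + 0.1 = -4.1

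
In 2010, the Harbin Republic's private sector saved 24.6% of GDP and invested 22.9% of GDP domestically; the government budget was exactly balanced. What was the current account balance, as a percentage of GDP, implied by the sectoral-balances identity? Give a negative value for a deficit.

1.7

By the sectoral-balances identity, CA = (S_private - I) + (T - G).
Private balance = 24.6 - 22.9 = 1.7
Government balance (T - G) = 0
CA = 1.7 + -0.0 = 1.7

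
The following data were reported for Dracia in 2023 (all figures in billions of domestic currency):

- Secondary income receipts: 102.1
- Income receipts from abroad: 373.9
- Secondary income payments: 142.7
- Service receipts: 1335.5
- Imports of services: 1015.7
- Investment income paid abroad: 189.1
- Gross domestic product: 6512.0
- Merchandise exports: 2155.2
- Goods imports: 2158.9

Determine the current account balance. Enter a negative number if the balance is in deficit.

Goods balance = 2155.2 - 2158.9 = -3.7
Services balance = 1335.5 - 1015.7 = 319.8
Trade balance (goods + services) = -3.7 + 319.8 = 316.1
Net primary income = 373.9 - 189.1 = 184.8
Net secondary income = 102.1 - 142.7 = -40.6
Current account = 316.1 + 184.8 + (-40.6) = 460.3

460.3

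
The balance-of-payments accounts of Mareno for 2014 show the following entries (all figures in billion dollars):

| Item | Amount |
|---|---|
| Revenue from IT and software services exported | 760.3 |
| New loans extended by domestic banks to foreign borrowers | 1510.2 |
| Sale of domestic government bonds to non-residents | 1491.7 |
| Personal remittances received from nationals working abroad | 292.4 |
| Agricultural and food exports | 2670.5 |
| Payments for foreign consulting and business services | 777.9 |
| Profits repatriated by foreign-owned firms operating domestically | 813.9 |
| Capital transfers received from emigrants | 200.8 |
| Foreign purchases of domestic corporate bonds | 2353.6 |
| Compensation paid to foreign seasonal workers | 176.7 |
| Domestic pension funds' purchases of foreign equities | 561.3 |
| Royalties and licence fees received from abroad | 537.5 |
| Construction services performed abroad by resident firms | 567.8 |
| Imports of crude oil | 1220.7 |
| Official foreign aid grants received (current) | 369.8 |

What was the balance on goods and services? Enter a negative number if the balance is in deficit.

2537.5

Goods: -1220.7 + 2670.5 = 1449.8
Services: -777.9 + 537.5 + 567.8 + 760.3 = 1087.7
Trade balance = 1449.8 + 1087.7 = 2537.5
(Excluded from the trade balance — financial account: new loans extended by domestic banks to foreign borrowers 1510.2, sale of domestic government bonds to non-residents 1491.7, foreign purchases of domestic corporate bonds 2353.6, domestic pension funds' purchases of foreign equities 561.3; secondary income: personal remittances received from nationals working abroad 292.4, official foreign aid grants received (current) 369.8; primary income: profits repatriated by foreign-owned firms operating domestically 813.9, compensation paid to foreign seasonal workers 176.7; capital account: capital transfers received from emigrants 200.8.)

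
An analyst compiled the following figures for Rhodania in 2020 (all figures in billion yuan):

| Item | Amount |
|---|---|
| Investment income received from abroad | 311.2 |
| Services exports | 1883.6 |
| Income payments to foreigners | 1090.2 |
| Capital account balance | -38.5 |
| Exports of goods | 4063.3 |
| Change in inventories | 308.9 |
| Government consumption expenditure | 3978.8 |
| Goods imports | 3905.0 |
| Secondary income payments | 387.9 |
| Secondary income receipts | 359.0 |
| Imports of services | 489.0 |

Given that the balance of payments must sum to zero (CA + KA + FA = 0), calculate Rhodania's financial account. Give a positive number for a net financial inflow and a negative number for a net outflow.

-706.5

Goods balance = 4063.3 - 3905.0 = 158.3
Services balance = 1883.6 - 489.0 = 1394.6
Trade balance (goods + services) = 158.3 + 1394.6 = 1552.9
Net primary income = 311.2 - 1090.2 = -779.0
Net secondary income = 359.0 - 387.9 = -28.9
Current account = 1552.9 + (-779.0) + (-28.9) = 745.0
Financial account = -(745.0 + (-38.5)) = -706.5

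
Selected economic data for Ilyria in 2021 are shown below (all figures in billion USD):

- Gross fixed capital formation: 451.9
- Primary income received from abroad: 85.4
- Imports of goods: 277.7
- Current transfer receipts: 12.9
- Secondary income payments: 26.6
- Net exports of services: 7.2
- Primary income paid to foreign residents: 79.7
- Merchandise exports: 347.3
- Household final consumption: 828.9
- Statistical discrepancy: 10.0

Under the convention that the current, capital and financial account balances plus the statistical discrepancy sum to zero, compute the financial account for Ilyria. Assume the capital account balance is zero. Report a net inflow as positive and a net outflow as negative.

Goods balance = 347.3 - 277.7 = 69.6
Services balance = 7.2
Trade balance (goods + services) = 69.6 + 7.2 = 76.8
Net primary income = 85.4 - 79.7 = 5.7
Net secondary income = 12.9 - 26.6 = -13.7
Current account = 76.8 + 5.7 + (-13.7) = 68.8
Financial account = -(68.8 + 10.0) = -78.8

-78.8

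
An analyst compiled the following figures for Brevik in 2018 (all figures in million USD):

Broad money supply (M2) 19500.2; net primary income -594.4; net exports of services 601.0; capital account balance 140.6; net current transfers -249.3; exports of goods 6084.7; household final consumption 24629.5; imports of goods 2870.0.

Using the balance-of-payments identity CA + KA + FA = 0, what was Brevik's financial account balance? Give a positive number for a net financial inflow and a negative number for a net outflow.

Goods balance = 6084.7 - 2870.0 = 3214.7
Services balance = 601.0
Trade balance (goods + services) = 3214.7 + 601.0 = 3815.7
Net primary income = -594.4
Net secondary income = -249.3
Current account = 3815.7 + (-594.4) + (-249.3) = 2972.0
Financial account = -(2972.0 + 140.6) = -3112.6

-3112.6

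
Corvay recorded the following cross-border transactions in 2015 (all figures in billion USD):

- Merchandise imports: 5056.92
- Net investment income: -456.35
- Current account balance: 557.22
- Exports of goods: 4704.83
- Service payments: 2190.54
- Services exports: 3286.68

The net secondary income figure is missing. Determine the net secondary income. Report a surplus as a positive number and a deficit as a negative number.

269.52

Current account = goods balance + services balance + net primary income + net secondary income
Sum of the known components = 287.70
Net secondary income = CA - (known components) = 557.22 - 287.70 = 269.52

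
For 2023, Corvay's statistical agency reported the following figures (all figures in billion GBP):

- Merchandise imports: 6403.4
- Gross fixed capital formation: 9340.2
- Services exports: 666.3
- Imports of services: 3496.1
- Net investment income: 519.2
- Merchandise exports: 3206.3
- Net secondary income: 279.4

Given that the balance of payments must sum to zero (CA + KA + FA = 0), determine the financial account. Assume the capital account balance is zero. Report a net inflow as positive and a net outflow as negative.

Goods balance = 3206.3 - 6403.4 = -3197.1
Services balance = 666.3 - 3496.1 = -2829.8
Trade balance (goods + services) = -3197.1 + (-2829.8) = -6026.9
Net primary income = 519.2
Net secondary income = 279.4
Current account = -6026.9 + 519.2 + 279.4 = -5228.3
Financial account = -(-5228.3) = 5228.3

5228.3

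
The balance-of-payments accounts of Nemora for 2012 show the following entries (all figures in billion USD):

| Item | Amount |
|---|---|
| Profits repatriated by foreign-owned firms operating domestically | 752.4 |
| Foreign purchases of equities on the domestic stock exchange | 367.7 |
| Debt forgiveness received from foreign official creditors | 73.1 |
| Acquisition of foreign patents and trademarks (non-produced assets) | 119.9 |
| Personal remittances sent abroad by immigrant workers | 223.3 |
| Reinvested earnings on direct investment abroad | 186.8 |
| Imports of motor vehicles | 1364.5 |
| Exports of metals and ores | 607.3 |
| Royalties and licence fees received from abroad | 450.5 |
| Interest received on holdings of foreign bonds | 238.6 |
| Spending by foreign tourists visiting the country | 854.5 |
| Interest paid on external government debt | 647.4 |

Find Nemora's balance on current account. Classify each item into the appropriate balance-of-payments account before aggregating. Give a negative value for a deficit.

-649.9

Goods: 607.3 - 1364.5 = -757.2
Services: 450.5 + 854.5 = 1305.0
Primary income: -752.4 + 238.6 - 647.4 + 186.8 = -974.4
Secondary income: -223.3
Current account = (-757.2) + 1305.0 + (-974.4) + (-223.3) = -649.9
(Excluded from the current account — financial account: foreign purchases of equities on the domestic stock exchange 367.7; capital account: debt forgiveness received from foreign official creditors 73.1, acquisition of foreign patents and trademarks (non-produced assets) 119.9.)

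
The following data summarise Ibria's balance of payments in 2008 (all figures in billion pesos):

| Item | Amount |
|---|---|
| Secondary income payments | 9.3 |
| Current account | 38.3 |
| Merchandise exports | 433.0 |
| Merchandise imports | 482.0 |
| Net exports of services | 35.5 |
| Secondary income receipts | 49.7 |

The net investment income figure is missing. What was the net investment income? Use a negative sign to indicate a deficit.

11.4

Current account = goods balance + services balance + net primary income + net secondary income
Sum of the known components = 26.9
Net investment income = CA - (known components) = 38.3 - 26.9 = 11.4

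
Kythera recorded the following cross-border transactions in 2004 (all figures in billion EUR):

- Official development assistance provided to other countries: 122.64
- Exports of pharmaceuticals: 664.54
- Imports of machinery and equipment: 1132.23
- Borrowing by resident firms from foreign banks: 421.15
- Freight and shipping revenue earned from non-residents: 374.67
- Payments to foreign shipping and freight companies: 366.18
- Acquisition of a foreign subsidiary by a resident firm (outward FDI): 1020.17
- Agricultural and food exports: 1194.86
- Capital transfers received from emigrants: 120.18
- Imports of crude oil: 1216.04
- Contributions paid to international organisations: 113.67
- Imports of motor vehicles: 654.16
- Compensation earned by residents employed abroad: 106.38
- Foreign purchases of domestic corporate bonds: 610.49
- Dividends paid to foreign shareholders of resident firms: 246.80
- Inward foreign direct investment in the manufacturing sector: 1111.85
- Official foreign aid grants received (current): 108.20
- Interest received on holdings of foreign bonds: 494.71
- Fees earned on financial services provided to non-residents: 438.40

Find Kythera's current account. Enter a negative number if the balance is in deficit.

Goods: 664.54 - 1216.04 + 1194.86 - 1132.23 - 654.16 = -1143.03
Services: -366.18 + 374.67 + 438.40 = 446.89
Primary income: -246.80 + 494.71 + 106.38 = 354.29
Secondary income: -113.67 + 108.20 - 122.64 = -128.11
Current account = (-1143.03) + 446.89 + 354.29 + (-128.11) = -469.96
(Excluded from the current account — financial account: borrowing by resident firms from foreign banks 421.15, acquisition of a foreign subsidiary by a resident firm (outward FDI) 1020.17, foreign purchases of domestic corporate bonds 610.49, inward foreign direct investment in the manufacturing sector 1111.85; capital account: capital transfers received from emigrants 120.18.)

-469.96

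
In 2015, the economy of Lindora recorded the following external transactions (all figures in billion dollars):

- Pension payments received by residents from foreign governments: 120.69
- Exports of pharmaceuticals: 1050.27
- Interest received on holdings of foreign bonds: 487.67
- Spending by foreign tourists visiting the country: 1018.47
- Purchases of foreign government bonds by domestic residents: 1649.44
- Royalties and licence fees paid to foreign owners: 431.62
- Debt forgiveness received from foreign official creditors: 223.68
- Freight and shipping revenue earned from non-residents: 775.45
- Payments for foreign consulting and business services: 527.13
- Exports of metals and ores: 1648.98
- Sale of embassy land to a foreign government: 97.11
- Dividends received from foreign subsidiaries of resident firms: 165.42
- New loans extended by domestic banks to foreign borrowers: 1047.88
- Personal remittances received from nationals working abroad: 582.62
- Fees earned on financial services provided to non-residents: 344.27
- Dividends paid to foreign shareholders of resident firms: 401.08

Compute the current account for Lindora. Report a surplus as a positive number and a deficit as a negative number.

4834.01

Goods: 1648.98 + 1050.27 = 2699.25
Services: -431.62 + 775.45 + 344.27 + 1018.47 - 527.13 = 1179.44
Primary income: 487.67 + 165.42 - 401.08 = 252.01
Secondary income: 582.62 + 120.69 = 703.31
Current account = 2699.25 + 1179.44 + 252.01 + 703.31 = 4834.01
(Excluded from the current account — financial account: purchases of foreign government bonds by domestic residents 1649.44, new loans extended by domestic banks to foreign borrowers 1047.88; capital account: debt forgiveness received from foreign official creditors 223.68, sale of embassy land to a foreign government 97.11.)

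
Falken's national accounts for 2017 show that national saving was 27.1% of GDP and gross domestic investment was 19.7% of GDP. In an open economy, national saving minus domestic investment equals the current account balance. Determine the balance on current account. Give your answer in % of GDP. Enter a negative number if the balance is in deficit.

CA = S - I = 27.1 - 19.7 = 7.4

7.4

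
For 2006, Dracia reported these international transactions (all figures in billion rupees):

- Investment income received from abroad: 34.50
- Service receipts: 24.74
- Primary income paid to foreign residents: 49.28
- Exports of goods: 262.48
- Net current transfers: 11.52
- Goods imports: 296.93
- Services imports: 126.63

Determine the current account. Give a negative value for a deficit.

Goods balance = 262.48 - 296.93 = -34.45
Services balance = 24.74 - 126.63 = -101.89
Trade balance (goods + services) = -34.45 + (-101.89) = -136.34
Net primary income = 34.50 - 49.28 = -14.78
Net secondary income = 11.52
Current account = -136.34 + (-14.78) + 11.52 = -139.60

-139.60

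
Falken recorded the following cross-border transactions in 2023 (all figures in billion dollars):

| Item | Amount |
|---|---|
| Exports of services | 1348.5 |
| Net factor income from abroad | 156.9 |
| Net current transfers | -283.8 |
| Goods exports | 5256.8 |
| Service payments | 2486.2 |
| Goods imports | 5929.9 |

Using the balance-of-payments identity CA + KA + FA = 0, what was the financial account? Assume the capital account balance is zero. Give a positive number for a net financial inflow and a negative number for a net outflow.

1937.7

Goods balance = 5256.8 - 5929.9 = -673.1
Services balance = 1348.5 - 2486.2 = -1137.7
Trade balance (goods + services) = -673.1 + (-1137.7) = -1810.8
Net primary income = 156.9
Net secondary income = -283.8
Current account = -1810.8 + 156.9 + (-283.8) = -1937.7
Financial account = -(-1937.7) = 1937.7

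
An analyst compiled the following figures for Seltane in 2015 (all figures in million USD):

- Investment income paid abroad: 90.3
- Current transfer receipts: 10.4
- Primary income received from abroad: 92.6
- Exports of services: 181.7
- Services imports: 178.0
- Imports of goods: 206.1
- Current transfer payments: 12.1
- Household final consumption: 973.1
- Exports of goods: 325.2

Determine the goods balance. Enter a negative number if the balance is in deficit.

Goods balance = 325.2 - 206.1 = 119.1

119.1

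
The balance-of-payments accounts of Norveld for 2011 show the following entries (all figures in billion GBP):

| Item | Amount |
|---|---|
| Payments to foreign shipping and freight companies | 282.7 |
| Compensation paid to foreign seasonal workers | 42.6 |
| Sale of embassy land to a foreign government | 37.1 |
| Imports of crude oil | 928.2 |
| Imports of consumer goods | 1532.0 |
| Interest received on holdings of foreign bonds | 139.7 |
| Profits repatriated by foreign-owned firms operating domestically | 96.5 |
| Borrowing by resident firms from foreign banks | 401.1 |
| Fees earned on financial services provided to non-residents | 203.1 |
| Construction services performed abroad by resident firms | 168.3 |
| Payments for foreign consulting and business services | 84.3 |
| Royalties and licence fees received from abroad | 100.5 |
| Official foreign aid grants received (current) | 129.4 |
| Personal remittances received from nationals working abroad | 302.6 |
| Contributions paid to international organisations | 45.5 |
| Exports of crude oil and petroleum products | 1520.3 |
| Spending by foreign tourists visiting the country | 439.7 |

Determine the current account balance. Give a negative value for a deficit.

Goods: 1520.3 - 1532.0 - 928.2 = -939.9
Services: 203.1 + 168.3 + 439.7 - 84.3 - 282.7 + 100.5 = 544.6
Primary income: -42.6 + 139.7 - 96.5 = 0.6
Secondary income: 129.4 + 302.6 - 45.5 = 386.5
Current account = (-939.9) + 544.6 + 0.6 + 386.5 = -8.2
(Excluded from the current account — capital account: sale of embassy land to a foreign government 37.1; financial account: borrowing by resident firms from foreign banks 401.1.)

-8.2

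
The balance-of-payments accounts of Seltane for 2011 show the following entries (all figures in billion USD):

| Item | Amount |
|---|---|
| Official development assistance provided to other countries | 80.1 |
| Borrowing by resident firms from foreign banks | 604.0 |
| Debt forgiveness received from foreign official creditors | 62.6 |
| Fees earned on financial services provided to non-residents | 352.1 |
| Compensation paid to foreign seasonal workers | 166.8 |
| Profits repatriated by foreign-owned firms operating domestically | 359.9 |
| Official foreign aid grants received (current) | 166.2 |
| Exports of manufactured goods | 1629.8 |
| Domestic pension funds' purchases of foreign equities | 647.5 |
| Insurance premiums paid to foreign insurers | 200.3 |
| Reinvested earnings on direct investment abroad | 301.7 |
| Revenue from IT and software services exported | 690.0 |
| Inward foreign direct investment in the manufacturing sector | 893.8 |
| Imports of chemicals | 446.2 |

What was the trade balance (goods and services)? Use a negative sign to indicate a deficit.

Goods: 1629.8 - 446.2 = 1183.6
Services: -200.3 + 352.1 + 690.0 = 841.8
Trade balance = 1183.6 + 841.8 = 2025.4
(Excluded from the trade balance — secondary income: official development assistance provided to other countries 80.1, official foreign aid grants received (current) 166.2; financial account: borrowing by resident firms from foreign banks 604.0, domestic pension funds' purchases of foreign equities 647.5, inward foreign direct investment in the manufacturing sector 893.8; capital account: debt forgiveness received from foreign official creditors 62.6; primary income: compensation paid to foreign seasonal workers 166.8, profits repatriated by foreign-owned firms operating domestically 359.9, reinvested earnings on direct investment abroad 301.7.)

2025.4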